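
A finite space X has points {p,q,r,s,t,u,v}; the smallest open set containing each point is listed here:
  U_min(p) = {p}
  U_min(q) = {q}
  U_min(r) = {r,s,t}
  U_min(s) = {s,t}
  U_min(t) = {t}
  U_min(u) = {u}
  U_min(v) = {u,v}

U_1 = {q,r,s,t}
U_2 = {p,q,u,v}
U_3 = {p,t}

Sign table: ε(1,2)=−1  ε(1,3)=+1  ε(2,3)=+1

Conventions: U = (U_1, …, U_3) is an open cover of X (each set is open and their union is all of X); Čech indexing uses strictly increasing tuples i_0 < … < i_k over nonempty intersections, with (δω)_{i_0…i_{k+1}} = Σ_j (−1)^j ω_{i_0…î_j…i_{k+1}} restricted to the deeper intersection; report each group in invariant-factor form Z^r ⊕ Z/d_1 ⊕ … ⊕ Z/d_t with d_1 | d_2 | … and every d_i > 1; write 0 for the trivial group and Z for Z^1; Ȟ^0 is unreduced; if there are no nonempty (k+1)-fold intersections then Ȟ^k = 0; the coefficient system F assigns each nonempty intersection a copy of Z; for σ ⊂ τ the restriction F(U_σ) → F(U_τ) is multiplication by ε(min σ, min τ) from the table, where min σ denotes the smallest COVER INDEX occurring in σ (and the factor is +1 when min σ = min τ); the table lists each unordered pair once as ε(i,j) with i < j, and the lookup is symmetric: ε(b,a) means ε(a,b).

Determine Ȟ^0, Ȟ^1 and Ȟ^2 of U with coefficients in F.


cover nerve:
  U12={q} U13={t} U23={p}
C dims 3,3; δ0: rk 3, SNF 1^2·2
Ȟ^0: (3−3)−0=0 ⇒ 0
Ȟ^1: (3−0)−3=0 plus torsion [2] ⇒ Z/2
Ȟ^2: (0−0)−0=0 ⇒ 0

Ȟ^0 ≅ 0; Ȟ^1 ≅ Z/2; Ȟ^2 ≅ 0


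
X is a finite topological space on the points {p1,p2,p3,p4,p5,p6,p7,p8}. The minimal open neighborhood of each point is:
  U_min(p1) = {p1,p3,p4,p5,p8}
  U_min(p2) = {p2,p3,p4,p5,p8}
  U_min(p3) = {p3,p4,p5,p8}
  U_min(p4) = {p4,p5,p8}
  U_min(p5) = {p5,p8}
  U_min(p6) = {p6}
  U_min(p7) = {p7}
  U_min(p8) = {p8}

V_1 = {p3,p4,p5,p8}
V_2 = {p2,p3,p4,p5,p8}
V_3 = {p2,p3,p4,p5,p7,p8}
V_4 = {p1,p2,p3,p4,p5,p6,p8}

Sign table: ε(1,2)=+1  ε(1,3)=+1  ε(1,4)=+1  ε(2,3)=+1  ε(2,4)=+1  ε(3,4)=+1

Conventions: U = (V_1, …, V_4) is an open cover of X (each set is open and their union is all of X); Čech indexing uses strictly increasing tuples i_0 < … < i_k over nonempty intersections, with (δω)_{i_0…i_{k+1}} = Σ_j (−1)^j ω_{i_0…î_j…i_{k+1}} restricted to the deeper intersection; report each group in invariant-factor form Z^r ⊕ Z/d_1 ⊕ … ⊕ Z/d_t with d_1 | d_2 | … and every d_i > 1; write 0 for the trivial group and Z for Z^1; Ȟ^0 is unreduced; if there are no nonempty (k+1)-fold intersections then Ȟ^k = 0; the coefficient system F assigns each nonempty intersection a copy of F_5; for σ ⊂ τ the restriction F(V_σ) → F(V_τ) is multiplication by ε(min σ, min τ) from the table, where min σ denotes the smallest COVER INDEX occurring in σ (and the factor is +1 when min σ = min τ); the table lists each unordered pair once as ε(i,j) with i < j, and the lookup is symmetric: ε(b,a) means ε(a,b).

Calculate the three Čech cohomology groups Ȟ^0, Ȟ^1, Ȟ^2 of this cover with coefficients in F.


Ȟ^0 ≅ Z/5, Ȟ^1 ≅ 0, Ȟ^2 ≅ 0

nerve of the cover:
  V12={p3,p4,p5,p8} V13={p3,p4,p5,p8} V14={p3,p4,p5,p8} V23={p2,p3,p4,p5,p8} V24={p2,p3,p4,p5,p8} V34={p2,p3,p4,p5,p8}
  V123={p3,p4,p5,p8} V124={p3,p4,p5,p8} V134={p3,p4,p5,p8} V234={p2,p3,p4,p5,p8}
  V1234={p3,p4,p5,p8}
C dims 4,6,4,1; δ0: rk_F5 3; δ1: rk_F5 3; δ2: rk_F5 1
Ȟ^0 = (4 − 3) − 0 = 1, so Ȟ^0 ≅ Z/5
Ȟ^1 = (6 − 3) − 3 = 0, so Ȟ^1 ≅ 0
Ȟ^2 = (4 − 1) − 3 = 0, so Ȟ^2 ≅ 0


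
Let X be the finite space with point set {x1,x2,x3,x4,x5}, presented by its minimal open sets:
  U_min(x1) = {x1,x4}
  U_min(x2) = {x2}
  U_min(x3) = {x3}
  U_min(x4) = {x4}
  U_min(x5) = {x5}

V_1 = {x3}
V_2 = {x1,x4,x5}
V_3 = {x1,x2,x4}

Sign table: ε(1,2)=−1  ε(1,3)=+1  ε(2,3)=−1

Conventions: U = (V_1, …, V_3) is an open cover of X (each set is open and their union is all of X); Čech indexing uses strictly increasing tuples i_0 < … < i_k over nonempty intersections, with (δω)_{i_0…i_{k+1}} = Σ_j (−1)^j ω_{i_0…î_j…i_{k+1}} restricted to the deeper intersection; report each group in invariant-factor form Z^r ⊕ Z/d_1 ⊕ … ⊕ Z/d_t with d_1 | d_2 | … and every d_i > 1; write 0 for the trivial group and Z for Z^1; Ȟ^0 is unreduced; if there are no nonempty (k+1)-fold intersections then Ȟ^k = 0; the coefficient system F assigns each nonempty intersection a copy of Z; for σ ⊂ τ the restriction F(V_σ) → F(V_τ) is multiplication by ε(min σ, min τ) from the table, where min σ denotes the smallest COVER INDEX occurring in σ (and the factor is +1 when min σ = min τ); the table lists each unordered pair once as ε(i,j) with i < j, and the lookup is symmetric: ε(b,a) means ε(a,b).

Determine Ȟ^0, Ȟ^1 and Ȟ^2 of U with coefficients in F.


Ȟ^0(U;F) ≅ Z^2,  Ȟ^1(U;F) ≅ 0,  Ȟ^2(U;F) ≅ 0

nerve simplices:
  V23={x1,x4}
C dims 3,1; δ0: rk 1, SNF 1^1
degree 0: 3−1−0 = 2 → Ȟ^0 ≅ Z^2
degree 1: 1−0−1 = 0 → Ȟ^1 ≅ 0
degree 2: 0−0−0 = 0 → Ȟ^2 ≅ 0


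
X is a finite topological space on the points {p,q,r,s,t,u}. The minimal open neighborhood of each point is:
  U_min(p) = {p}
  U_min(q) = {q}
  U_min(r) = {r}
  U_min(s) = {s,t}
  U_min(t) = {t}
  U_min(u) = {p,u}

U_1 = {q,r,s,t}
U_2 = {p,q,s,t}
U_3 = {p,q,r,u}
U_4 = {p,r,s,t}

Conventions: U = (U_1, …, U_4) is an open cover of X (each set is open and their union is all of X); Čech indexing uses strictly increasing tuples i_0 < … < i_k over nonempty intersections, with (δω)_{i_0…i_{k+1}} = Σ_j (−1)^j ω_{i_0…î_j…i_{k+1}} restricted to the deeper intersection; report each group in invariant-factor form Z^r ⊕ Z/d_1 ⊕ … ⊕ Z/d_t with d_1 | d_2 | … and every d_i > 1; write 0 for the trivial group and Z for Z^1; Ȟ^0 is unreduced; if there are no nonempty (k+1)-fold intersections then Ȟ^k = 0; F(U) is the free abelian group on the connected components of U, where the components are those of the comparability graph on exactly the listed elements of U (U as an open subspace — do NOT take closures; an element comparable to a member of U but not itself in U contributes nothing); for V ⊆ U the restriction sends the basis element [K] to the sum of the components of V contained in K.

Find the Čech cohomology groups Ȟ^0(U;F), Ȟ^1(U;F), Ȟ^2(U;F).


cover nerve:
  U12={q,s,t} U13={q,r} U14={r,s,t} U23={p,q} U24={p,s,t} U34={p,r}
  U123={q} U124={s,t} U134={r} U234={p}
components per intersection:
  U1: {q} {r} {s,t}
  U2: {p} {q} {s,t}
  U3: {p,u} {q} {r}
  U4: {p} {r} {s,t}
  U12: {q} {s,t}
  U13: {q} {r}
  U14: {r} {s,t}
  U23: {p} {q}
  U24: {p} {s,t}
  U34: {p} {r}
  U123: {q}
  U124: {s,t}
  U134: {r}
  U234: {p}
C dims 12,12,4; δ0: rk 8, SNF 1^8; δ1: rk 4, SNF 1^4
Ȟ^0: (12−8)−0=4 ⇒ Z^4
Ȟ^1: (12−4)−8=0 ⇒ 0
Ȟ^2: (4−0)−4=0 ⇒ 0

Ȟ^0 = Z^4,  Ȟ^1 = 0,  Ȟ^2 = 0


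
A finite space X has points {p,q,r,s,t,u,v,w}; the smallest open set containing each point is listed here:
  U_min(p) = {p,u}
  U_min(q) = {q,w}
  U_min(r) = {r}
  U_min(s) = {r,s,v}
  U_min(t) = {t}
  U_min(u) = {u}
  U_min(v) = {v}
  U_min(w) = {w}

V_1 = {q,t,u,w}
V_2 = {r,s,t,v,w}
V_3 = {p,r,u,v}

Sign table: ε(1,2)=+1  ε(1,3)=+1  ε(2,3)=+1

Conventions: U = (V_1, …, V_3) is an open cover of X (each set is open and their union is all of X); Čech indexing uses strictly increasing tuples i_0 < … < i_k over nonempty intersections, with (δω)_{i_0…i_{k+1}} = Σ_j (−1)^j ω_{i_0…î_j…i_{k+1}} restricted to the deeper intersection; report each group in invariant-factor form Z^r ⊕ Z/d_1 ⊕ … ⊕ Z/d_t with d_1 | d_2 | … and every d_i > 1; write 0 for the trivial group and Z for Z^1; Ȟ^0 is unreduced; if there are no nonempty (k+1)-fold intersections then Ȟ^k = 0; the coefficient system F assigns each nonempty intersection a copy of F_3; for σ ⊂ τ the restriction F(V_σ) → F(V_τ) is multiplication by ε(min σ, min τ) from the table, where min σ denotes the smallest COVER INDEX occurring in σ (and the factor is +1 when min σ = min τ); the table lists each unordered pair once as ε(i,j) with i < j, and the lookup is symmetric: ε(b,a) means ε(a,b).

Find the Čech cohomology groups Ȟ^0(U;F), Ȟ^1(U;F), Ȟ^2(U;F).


Ȟ^0(U;F) ≅ Z/3,  Ȟ^1(U;F) ≅ Z/3,  Ȟ^2(U;F) ≅ 0

nerve simplices:
  V12={t,w} V13={u} V23={r,v}
C dims 3,3; δ0: rk_F3 2
degree 0: 3−2−0 = 1 → Ȟ^0 ≅ Z/3
degree 1: 3−0−2 = 1 → Ȟ^1 ≅ Z/3
degree 2: 0−0−0 = 0 → Ȟ^2 ≅ 0


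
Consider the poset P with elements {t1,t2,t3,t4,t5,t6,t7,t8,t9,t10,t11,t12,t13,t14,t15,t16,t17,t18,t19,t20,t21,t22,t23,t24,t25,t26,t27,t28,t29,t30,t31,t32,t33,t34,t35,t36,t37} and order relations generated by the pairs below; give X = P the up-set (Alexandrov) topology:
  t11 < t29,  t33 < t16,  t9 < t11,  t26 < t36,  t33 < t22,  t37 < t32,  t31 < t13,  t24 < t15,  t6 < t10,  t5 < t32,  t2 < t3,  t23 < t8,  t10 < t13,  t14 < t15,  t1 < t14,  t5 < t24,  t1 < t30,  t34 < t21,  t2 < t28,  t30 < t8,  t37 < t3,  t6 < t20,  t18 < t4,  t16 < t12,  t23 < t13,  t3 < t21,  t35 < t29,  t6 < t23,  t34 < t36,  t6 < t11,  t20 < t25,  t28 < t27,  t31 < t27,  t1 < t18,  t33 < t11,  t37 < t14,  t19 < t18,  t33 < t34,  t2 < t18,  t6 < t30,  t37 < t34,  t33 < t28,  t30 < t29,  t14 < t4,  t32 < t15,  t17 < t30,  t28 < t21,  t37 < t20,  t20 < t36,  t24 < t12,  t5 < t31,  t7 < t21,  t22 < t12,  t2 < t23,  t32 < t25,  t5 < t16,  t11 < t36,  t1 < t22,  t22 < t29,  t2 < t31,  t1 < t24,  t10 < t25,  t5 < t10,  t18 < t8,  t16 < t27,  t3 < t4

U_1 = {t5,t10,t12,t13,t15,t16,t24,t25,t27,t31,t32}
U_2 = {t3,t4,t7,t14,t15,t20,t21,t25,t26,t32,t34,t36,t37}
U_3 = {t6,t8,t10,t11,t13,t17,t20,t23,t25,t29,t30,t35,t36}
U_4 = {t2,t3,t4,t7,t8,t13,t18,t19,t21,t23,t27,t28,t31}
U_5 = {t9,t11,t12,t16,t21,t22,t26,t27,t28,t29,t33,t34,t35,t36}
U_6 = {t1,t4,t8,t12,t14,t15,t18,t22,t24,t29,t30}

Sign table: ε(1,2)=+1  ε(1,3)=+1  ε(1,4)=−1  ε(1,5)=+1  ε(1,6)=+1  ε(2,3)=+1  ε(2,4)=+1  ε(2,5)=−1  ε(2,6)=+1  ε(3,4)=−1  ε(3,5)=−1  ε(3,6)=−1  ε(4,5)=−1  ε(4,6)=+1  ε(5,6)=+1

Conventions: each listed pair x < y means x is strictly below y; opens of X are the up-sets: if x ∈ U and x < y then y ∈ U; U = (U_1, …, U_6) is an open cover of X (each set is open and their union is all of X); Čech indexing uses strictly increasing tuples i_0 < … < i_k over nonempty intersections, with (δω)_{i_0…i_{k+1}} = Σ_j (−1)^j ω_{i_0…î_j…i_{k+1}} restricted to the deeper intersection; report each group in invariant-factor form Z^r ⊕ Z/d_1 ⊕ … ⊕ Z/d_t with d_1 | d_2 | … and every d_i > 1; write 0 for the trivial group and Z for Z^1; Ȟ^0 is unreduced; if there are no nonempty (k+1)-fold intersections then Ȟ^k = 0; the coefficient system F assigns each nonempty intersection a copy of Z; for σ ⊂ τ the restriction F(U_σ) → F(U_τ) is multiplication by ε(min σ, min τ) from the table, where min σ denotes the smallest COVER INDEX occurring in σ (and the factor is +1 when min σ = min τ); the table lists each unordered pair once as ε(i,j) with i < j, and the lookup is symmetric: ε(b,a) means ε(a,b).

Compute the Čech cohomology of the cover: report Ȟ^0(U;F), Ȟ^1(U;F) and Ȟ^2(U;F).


Ȟ^0 ≅ 0, Ȟ^1 ≅ Z/2 and Ȟ^2 ≅ Z

nerve simplices:
  U12={t15,t25,t32} U13={t10,t13,t25} U14={t13,t27,t31} U15={t12,t16,t27} U16={t12,t15,t24} U23={t20,t25,t36} U24={t3,t4,t7,t21} U25={t21,t26,t34,t36} U26={t4,t14,t15} U34={t8,t13,t23} U35={t11,t29,t35,t36} U36={t8,t29,t30} U45={t21,t27,t28} U46={t4,t8,t18} U56={t12,t22,t29}
  U123={t25} U126={t15} U134={t13} U145={t27} U156={t12} U235={t36} U245={t21} U246={t4} U346={t8} U356={t29}
C dims 6,15,10; δ0: rk 6, SNF 1^5·2; δ1: rk 9, SNF 1^9
degree 0: 6−6−0 = 0 → Ȟ^0 ≅ 0
degree 1: 15−9−6 = 0 plus torsion [2] → Ȟ^1 ≅ Z/2
degree 2: 10−0−9 = 1 → Ȟ^2 ≅ Z


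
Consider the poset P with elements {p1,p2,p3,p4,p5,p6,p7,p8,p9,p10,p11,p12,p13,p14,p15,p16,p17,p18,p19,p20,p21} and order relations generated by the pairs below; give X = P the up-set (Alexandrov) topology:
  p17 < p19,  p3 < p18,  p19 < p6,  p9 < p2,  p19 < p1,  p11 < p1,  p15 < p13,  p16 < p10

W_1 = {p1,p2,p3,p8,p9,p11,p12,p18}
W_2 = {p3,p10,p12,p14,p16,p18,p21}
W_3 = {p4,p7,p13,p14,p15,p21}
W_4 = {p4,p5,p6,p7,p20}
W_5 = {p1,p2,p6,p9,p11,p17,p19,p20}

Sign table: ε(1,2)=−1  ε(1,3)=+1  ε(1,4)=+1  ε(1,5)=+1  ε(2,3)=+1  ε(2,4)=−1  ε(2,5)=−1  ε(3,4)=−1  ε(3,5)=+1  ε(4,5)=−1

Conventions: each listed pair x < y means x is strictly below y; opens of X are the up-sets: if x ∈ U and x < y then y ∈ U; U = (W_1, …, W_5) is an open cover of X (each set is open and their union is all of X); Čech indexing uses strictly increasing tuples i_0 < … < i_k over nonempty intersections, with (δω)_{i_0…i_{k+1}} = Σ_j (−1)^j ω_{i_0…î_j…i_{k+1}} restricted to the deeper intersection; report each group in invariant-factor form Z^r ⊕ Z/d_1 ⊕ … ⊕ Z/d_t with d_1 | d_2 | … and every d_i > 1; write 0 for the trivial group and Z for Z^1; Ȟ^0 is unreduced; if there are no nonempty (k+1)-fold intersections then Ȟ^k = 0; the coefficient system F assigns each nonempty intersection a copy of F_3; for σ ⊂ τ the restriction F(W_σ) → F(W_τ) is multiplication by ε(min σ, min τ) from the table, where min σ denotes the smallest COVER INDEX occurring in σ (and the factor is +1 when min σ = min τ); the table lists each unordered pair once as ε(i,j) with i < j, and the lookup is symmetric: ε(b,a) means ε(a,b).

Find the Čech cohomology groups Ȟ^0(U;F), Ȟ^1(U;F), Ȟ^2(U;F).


nerve simplices:
  W12={p3,p12,p18} W15={p1,p2,p9,p11} W23={p14,p21} W34={p4,p7} W45={p6,p20}
C dims 5,5; δ0: rk_F3 5
degree 0: 5−5−0 = 0 → Ȟ^0 ≅ 0
degree 1: 5−0−5 = 0 → Ȟ^1 ≅ 0
degree 2: 0−0−0 = 0 → Ȟ^2 ≅ 0

Ȟ^0 ≅ 0, Ȟ^1 ≅ 0, Ȟ^2 ≅ 0


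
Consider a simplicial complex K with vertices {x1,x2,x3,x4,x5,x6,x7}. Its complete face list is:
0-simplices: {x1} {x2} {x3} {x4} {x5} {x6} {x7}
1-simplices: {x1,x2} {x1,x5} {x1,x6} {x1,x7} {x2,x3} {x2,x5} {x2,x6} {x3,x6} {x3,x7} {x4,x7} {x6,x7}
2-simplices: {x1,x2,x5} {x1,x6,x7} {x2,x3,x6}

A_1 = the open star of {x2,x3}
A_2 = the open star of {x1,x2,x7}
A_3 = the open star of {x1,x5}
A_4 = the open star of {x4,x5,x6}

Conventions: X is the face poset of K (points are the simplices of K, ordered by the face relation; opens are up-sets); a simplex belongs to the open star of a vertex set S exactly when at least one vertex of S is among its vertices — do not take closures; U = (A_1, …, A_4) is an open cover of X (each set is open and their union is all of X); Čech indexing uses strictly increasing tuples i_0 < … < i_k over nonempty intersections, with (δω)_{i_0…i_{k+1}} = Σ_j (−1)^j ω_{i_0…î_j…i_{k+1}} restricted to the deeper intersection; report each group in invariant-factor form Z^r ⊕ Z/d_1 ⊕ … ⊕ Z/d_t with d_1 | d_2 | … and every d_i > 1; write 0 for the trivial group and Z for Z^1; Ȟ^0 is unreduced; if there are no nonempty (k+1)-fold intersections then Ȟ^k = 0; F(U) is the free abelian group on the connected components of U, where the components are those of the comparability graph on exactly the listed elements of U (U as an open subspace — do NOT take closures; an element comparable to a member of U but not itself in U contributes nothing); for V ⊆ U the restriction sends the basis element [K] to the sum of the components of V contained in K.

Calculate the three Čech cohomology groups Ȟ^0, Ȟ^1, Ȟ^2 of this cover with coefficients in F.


Ȟ^0 = Z, Ȟ^1 = Z^2 and Ȟ^2 = 0

nonempty overlaps:
  A1={{x2},{x3},{x1,x2},{x2,x3},{x2,x5},{x2,x6},{x3,x6},{x3,x7},{x1,x2,x5},{x2,x3,x6}} A2={{x1},{x2},{x7},{x1,x2},{x1,x5},{x1,x6},{x1,x7},{x2,x3},{x2,x5},{x2,x6},{x3,x7},{x4,x7},{x6,x7},{x1,x2,x5},{x1,x6,x7},{x2,x3,x6}} A3={{x1},{x5},{x1,x2},{x1,x5},{x1,x6},{x1,x7},{x2,x5},{x1,x2,x5},{x1,x6,x7}} A4={{x4},{x5},{x6},{x1,x5},{x1,x6},{x2,x5},{x2,x6},{x3,x6},{x4,x7},{x6,x7},{x1,x2,x5},{x1,x6,x7},{x2,x3,x6}}
  A12={{x2},{x1,x2},{x2,x3},{x2,x5},{x2,x6},{x3,x7},{x1,x2,x5},{x2,x3,x6}} A13={{x1,x2},{x2,x5},{x1,x2,x5}} A14={{x2,x5},{x2,x6},{x3,x6},{x1,x2,x5},{x2,x3,x6}} A23={{x1},{x1,x2},{x1,x5},{x1,x6},{x1,x7},{x2,x5},{x1,x2,x5},{x1,x6,x7}} A24={{x1,x5},{x1,x6},{x2,x5},{x2,x6},{x4,x7},{x6,x7},{x1,x2,x5},{x1,x6,x7},{x2,x3,x6}} A34={{x5},{x1,x5},{x1,x6},{x2,x5},{x1,x2,x5},{x1,x6,x7}}
  A123={{x1,x2},{x2,x5},{x1,x2,x5}} A124={{x2,x5},{x2,x6},{x1,x2,x5},{x2,x3,x6}} A134={{x2,x5},{x1,x2,x5}} A234={{x1,x5},{x1,x6},{x2,x5},{x1,x2,x5},{x1,x6,x7}}
  A1234={{x2,x5},{x1,x2,x5}}
components per intersection:
  A1: {{x2},{x3},{x1,x2},{x2,x3},{x2,x5},{x2,x6},{x3,x6},{x3,x7},{x1,x2,x5},{x2,x3,x6}}
  A2: {{x1},{x2},{x7},{x1,x2},{x1,x5},{x1,x6},{x1,x7},{x2,x3},{x2,x5},{x2,x6},{x3,x7},{x4,x7},{x6,x7},{x1,x2,x5},{x1,x6,x7},{x2,x3,x6}}
  A3: {{x1},{x5},{x1,x2},{x1,x5},{x1,x6},{x1,x7},{x2,x5},{x1,x2,x5},{x1,x6,x7}}
  A4: {{x4},{x4,x7}} {{x5},{x1,x5},{x2,x5},{x1,x2,x5}} {{x6},{x1,x6},{x2,x6},{x3,x6},{x6,x7},{x1,x6,x7},{x2,x3,x6}}
  A12: {{x2},{x1,x2},{x2,x3},{x2,x5},{x2,x6},{x1,x2,x5},{x2,x3,x6}} {{x3,x7}}
  A13: {{x1,x2},{x2,x5},{x1,x2,x5}}
  A14: {{x2,x5},{x1,x2,x5}} {{x2,x6},{x3,x6},{x2,x3,x6}}
  A23: {{x1},{x1,x2},{x1,x5},{x1,x6},{x1,x7},{x2,x5},{x1,x2,x5},{x1,x6,x7}}
  A24: {{x1,x5},{x2,x5},{x1,x2,x5}} {{x1,x6},{x6,x7},{x1,x6,x7}} {{x2,x6},{x2,x3,x6}} {{x4,x7}}
  A34: {{x5},{x1,x5},{x2,x5},{x1,x2,x5}} {{x1,x6},{x1,x6,x7}}
  A123: {{x1,x2},{x2,x5},{x1,x2,x5}}
  A124: {{x2,x5},{x1,x2,x5}} {{x2,x6},{x2,x3,x6}}
  A134: {{x2,x5},{x1,x2,x5}}
  A234: {{x1,x5},{x2,x5},{x1,x2,x5}} {{x1,x6},{x1,x6,x7}}
  A1234: {{x2,x5},{x1,x2,x5}}
C dims 6,12,6,1; δ0: rk 5, SNF 1^5; δ1: rk 5, SNF 1^5; δ2: rk 1, SNF 1^1
degree 0: 6−5−0 = 1 → Ȟ^0 ≅ Z
degree 1: 12−5−5 = 2 → Ȟ^1 ≅ Z^2
degree 2: 6−1−5 = 0 → Ȟ^2 ≅ 0


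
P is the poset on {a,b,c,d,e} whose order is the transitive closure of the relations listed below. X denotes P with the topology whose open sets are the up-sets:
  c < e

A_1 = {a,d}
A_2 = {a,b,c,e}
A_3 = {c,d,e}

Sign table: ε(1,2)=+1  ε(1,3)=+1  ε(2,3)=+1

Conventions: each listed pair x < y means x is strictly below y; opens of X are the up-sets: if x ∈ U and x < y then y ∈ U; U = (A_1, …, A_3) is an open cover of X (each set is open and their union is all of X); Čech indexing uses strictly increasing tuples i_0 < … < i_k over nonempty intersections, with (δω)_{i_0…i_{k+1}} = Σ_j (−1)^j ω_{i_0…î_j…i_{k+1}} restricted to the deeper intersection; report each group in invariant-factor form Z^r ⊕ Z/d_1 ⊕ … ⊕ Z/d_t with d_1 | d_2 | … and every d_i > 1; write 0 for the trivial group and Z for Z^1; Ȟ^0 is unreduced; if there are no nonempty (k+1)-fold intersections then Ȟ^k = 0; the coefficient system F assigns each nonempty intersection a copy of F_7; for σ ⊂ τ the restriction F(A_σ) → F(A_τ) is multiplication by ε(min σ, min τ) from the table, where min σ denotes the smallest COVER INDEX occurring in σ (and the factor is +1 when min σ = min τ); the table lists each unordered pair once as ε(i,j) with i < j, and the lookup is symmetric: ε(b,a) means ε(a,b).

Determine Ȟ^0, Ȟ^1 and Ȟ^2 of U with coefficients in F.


Ȟ^0 = Z/7, Ȟ^1 = Z/7 and Ȟ^2 = 0

nonempty overlaps:
  A12={a} A13={d} A23={c,e}
C dims 3,3; δ0: rk_F7 2
degree 0: 3−2−0 = 1 → Ȟ^0 ≅ Z/7
degree 1: 3−0−2 = 1 → Ȟ^1 ≅ Z/7
degree 2: 0−0−0 = 0 → Ȟ^2 ≅ 0


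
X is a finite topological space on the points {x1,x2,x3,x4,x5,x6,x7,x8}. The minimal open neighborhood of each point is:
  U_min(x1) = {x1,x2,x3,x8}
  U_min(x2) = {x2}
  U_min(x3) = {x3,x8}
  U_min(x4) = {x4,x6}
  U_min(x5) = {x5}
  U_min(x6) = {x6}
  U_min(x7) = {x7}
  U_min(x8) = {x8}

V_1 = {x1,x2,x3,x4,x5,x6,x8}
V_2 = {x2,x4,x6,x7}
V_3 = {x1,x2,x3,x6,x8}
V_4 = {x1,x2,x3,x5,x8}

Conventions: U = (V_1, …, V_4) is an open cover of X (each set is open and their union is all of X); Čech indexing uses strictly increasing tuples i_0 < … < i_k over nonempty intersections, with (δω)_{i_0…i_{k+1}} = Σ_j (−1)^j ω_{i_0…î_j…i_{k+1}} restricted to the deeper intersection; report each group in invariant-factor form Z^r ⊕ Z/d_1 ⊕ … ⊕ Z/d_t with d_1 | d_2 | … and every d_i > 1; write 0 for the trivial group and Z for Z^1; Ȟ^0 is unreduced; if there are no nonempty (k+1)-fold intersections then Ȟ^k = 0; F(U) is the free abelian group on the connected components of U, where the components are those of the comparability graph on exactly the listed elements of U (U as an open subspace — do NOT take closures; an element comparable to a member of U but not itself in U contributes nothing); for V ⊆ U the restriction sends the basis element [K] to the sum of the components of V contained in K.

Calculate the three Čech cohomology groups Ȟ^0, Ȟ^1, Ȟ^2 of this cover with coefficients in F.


cover nerve:
  V12={x2,x4,x6} V13={x1,x2,x3,x6,x8} V14={x1,x2,x3,x5,x8} V23={x2,x6} V24={x2} V34={x1,x2,x3,x8}
  V123={x2,x6} V124={x2} V134={x1,x2,x3,x8} V234={x2}
  V1234={x2}
components per intersection:
  V1: {x1,x2,x3,x8} {x4,x6} {x5}
  V2: {x2} {x4,x6} {x7}
  V3: {x1,x2,x3,x8} {x6}
  V4: {x1,x2,x3,x8} {x5}
  V12: {x2} {x4,x6}
  V13: {x1,x2,x3,x8} {x6}
  V14: {x1,x2,x3,x8} {x5}
  V23: {x2} {x6}
  V24: {x2}
  V34: {x1,x2,x3,x8}
  V123: {x2} {x6}
  V124: {x2}
  V134: {x1,x2,x3,x8}
  V234: {x2}
  V1234: {x2}
C dims 10,10,5,1; δ0: rk 6, SNF 1^6; δ1: rk 4, SNF 1^4; δ2: rk 1, SNF 1^1
Ȟ^0: (10−6)−0=4 ⇒ Z^4
Ȟ^1: (10−4)−6=0 ⇒ 0
Ȟ^2: (5−1)−4=0 ⇒ 0

Ȟ^0(U;F) ≅ Z^4, Ȟ^1(U;F) ≅ 0, Ȟ^2(U;F) ≅ 0


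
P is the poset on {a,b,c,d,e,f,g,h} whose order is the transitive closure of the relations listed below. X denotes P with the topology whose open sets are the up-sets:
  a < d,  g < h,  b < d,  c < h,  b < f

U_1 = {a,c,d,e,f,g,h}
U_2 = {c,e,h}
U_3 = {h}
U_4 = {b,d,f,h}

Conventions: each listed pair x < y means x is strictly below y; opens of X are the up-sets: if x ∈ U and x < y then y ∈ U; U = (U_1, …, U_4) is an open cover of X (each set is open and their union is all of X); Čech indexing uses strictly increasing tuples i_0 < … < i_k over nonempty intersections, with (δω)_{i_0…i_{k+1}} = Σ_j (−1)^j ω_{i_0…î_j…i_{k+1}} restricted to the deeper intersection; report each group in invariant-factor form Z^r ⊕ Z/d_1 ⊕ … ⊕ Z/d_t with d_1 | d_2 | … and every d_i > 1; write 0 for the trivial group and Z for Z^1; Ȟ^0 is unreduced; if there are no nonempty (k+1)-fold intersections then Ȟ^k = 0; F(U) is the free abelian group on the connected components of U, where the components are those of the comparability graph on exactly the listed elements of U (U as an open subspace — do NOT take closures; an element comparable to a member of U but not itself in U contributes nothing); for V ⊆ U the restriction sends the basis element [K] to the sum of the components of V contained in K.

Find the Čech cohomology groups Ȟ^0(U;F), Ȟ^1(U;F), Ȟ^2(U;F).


cover nerve:
  U12={c,e,h} U13={h} U14={d,f,h} U23={h} U24={h} U34={h}
  U123={h} U124={h} U134={h} U234={h}
  U1234={h}
components per intersection:
  U1: {a,d} {c,g,h} {e} {f}
  U2: {c,h} {e}
  U3: {h}
  U4: {b,d,f} {h}
  U12: {c,h} {e}
  U13: {h}
  U14: {d} {f} {h}
  U23: {h}
  U24: {h}
  U34: {h}
  U123: {h}
  U124: {h}
  U134: {h}
  U234: {h}
  U1234: {h}
C dims 9,9,4,1; δ0: rk 6, SNF 1^6; δ1: rk 3, SNF 1^3; δ2: rk 1, SNF 1^1
Ȟ^0: (9−6)−0=3 ⇒ Z^3
Ȟ^1: (9−3)−6=0 ⇒ 0
Ȟ^2: (4−1)−3=0 ⇒ 0

Ȟ^0(U;F) ≅ Z^3, Ȟ^1(U;F) ≅ 0, Ȟ^2(U;F) ≅ 0


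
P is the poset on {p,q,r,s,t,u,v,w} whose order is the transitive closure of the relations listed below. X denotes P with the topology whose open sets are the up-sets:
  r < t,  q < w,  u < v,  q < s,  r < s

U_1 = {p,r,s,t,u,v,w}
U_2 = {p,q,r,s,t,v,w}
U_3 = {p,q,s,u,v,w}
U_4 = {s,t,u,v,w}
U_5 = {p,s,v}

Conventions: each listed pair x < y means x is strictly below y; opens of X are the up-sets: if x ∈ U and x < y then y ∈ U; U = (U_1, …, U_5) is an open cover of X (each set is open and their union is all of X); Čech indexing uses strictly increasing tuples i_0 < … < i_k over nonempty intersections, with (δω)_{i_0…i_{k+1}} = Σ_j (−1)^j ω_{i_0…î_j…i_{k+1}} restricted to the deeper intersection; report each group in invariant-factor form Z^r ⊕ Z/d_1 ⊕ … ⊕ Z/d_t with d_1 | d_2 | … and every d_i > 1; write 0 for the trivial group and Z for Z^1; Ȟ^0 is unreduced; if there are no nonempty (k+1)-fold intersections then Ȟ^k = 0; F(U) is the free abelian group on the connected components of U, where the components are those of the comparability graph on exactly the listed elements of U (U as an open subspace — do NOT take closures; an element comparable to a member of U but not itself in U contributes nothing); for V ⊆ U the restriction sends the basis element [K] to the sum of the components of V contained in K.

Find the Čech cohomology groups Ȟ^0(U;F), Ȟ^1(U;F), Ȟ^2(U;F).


cover nerve:
  U12={p,r,s,t,v,w} U13={p,s,u,v,w} U14={s,t,u,v,w} U15={p,s,v} U23={p,q,s,v,w} U24={s,t,v,w} U25={p,s,v} U34={s,u,v,w} U35={p,s,v} U45={s,v}
  U123={p,s,v,w} U124={s,t,v,w} U125={p,s,v} U134={s,u,v,w} U135={p,s,v} U145={s,v} U234={s,v,w} U235={p,s,v} U245={s,v} U345={s,v}
  U1234={s,v,w} U1235={p,s,v} U1245={s,v} U1345={s,v} U2345={s,v}
  U12345={s,v}
components per intersection:
  U1: {p} {r,s,t} {u,v} {w}
  U2: {p} {q,r,s,t,w} {v}
  U3: {p} {q,s,w} {u,v}
  U4: {s} {t} {u,v} {w}
  U5: {p} {s} {v}
  U12: {p} {r,s,t} {v} {w}
  U13: {p} {s} {u,v} {w}
  U14: {s} {t} {u,v} {w}
  U15: {p} {s} {v}
  U23: {p} {q,s,w} {v}
  U24: {s} {t} {v} {w}
  U25: {p} {s} {v}
  U34: {s} {u,v} {w}
  U35: {p} {s} {v}
  U45: {s} {v}
  U123: {p} {s} {v} {w}
  U124: {s} {t} {v} {w}
  U125: {p} {s} {v}
  U134: {s} {u,v} {w}
  U135: {p} {s} {v}
  U145: {s} {v}
  U234: {s} {v} {w}
  U235: {p} {s} {v}
  U245: {s} {v}
  U345: {s} {v}
  U1234: {s} {v} {w}
  U1235: {p} {s} {v}
  U1245: {s} {v}
  U1345: {s} {v}
  U2345: {s} {v}
  U12345: {s} {v}
C dims 17,33,29,12; δ0: rk 14, SNF 1^14; δ1: rk 19, SNF 1^19; δ2: rk 10, SNF 1^10
Ȟ^0: (17−14)−0=3 ⇒ Z^3
Ȟ^1: (33−19)−14=0 ⇒ 0
Ȟ^2: (29−10)−19=0 ⇒ 0

Ȟ^0 = Z^3, Ȟ^1 = 0 and Ȟ^2 = 0


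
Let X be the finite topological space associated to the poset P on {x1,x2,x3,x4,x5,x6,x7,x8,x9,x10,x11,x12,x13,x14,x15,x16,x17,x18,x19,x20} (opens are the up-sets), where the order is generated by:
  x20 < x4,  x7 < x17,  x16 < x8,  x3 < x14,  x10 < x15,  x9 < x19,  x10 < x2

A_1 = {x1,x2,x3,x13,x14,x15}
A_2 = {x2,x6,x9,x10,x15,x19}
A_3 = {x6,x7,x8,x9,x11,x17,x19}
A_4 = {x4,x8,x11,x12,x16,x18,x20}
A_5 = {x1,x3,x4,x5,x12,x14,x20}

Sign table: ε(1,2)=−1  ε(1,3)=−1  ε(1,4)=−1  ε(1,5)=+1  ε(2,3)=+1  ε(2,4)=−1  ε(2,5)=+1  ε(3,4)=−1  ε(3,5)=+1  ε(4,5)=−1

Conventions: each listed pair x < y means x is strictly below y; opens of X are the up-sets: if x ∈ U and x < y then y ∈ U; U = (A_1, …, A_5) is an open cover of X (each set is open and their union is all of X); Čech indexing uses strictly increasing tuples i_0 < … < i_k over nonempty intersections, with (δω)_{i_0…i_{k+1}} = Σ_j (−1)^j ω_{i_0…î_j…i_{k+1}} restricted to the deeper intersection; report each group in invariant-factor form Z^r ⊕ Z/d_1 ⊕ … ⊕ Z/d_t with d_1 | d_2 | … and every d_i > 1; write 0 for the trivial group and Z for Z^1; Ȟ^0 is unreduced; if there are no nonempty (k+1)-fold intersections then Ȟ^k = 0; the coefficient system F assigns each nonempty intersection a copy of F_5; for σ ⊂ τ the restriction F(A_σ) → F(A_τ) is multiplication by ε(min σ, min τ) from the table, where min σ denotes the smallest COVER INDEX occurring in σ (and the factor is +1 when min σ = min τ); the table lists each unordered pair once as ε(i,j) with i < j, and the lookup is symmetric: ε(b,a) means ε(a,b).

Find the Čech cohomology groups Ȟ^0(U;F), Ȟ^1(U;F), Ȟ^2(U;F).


cover nerve:
  A12={x2,x15} A15={x1,x3,x14} A23={x6,x9,x19} A34={x8,x11} A45={x4,x12,x20}
C dims 5,5; δ0: rk_F5 5
Ȟ^0: (5−5)−0=0 ⇒ 0
Ȟ^1: (5−0)−5=0 ⇒ 0
Ȟ^2: (0−0)−0=0 ⇒ 0

Ȟ^0 ≅ 0,  Ȟ^1 ≅ 0,  Ȟ^2 ≅ 0


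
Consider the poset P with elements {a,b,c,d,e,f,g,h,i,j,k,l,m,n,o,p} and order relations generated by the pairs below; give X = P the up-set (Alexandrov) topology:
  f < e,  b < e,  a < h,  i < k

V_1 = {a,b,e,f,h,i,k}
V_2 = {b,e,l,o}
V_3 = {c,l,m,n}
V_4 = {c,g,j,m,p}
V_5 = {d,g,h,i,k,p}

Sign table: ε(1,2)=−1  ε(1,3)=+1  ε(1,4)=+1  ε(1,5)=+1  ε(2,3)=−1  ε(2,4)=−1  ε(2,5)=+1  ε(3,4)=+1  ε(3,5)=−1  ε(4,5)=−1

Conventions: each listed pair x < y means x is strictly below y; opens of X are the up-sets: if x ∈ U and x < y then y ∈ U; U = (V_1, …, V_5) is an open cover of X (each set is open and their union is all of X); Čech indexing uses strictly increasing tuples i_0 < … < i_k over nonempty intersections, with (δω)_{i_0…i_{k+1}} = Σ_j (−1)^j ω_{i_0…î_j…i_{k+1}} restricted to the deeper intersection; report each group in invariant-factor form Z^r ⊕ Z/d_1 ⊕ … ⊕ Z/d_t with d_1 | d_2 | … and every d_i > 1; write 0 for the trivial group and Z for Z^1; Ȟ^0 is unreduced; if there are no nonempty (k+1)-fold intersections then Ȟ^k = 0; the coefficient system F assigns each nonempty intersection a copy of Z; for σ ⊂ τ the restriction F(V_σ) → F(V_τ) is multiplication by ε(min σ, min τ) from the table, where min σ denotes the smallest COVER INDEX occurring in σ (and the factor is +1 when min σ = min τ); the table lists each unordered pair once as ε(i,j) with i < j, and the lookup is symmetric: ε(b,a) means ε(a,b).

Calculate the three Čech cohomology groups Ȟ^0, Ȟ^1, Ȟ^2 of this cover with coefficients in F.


cover nerve:
  V12={b,e} V15={h,i,k} V23={l} V34={c,m} V45={g,p}
C dims 5,5; δ0: rk 5, SNF 1^4·2
Ȟ^0: (5−5)−0=0 ⇒ 0
Ȟ^1: (5−0)−5=0 plus torsion [2] ⇒ Z/2
Ȟ^2: (0−0)−0=0 ⇒ 0

Ȟ^0 ≅ 0, Ȟ^1 ≅ Z/2, Ȟ^2 ≅ 0


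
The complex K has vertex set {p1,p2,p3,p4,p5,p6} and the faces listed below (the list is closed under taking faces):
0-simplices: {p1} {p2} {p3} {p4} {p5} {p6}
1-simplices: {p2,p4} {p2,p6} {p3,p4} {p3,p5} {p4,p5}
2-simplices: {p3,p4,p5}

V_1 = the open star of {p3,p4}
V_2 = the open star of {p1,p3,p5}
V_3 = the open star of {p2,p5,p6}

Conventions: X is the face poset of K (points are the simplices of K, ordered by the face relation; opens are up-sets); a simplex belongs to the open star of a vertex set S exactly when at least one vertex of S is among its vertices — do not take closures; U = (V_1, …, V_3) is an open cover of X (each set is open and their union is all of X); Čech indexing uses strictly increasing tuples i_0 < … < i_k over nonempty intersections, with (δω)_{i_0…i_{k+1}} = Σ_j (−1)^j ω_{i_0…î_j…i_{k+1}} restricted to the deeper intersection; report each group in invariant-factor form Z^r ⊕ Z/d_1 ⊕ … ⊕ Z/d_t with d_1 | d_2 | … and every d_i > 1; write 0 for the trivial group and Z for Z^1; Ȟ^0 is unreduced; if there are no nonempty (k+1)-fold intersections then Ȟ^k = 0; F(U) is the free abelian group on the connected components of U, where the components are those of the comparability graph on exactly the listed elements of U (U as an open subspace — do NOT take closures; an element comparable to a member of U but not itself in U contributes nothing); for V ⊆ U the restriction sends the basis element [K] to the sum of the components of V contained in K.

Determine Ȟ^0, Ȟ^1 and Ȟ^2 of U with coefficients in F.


Ȟ^0(U;F) ≅ Z^2,  Ȟ^1(U;F) ≅ 0,  Ȟ^2(U;F) ≅ 0

nonempty overlaps:
  V1={{p3},{p4},{p2,p4},{p3,p4},{p3,p5},{p4,p5},{p3,p4,p5}} V2={{p1},{p3},{p5},{p3,p4},{p3,p5},{p4,p5},{p3,p4,p5}} V3={{p2},{p5},{p6},{p2,p4},{p2,p6},{p3,p5},{p4,p5},{p3,p4,p5}}
  V12={{p3},{p3,p4},{p3,p5},{p4,p5},{p3,p4,p5}} V13={{p2,p4},{p3,p5},{p4,p5},{p3,p4,p5}} V23={{p5},{p3,p5},{p4,p5},{p3,p4,p5}}
  V123={{p3,p5},{p4,p5},{p3,p4,p5}}
components per intersection:
  V1: {{p3},{p4},{p2,p4},{p3,p4},{p3,p5},{p4,p5},{p3,p4,p5}}
  V2: {{p1}} {{p3},{p5},{p3,p4},{p3,p5},{p4,p5},{p3,p4,p5}}
  V3: {{p2},{p6},{p2,p4},{p2,p6}} {{p5},{p3,p5},{p4,p5},{p3,p4,p5}}
  V12: {{p3},{p3,p4},{p3,p5},{p4,p5},{p3,p4,p5}}
  V13: {{p2,p4}} {{p3,p5},{p4,p5},{p3,p4,p5}}
  V23: {{p5},{p3,p5},{p4,p5},{p3,p4,p5}}
  V123: {{p3,p5},{p4,p5},{p3,p4,p5}}
C dims 5,4,1; δ0: rk 3, SNF 1^3; δ1: rk 1, SNF 1^1
degree 0: 5−3−0 = 2 → Ȟ^0 ≅ Z^2
degree 1: 4−1−3 = 0 → Ȟ^1 ≅ 0
degree 2: 1−0−1 = 0 → Ȟ^2 ≅ 0


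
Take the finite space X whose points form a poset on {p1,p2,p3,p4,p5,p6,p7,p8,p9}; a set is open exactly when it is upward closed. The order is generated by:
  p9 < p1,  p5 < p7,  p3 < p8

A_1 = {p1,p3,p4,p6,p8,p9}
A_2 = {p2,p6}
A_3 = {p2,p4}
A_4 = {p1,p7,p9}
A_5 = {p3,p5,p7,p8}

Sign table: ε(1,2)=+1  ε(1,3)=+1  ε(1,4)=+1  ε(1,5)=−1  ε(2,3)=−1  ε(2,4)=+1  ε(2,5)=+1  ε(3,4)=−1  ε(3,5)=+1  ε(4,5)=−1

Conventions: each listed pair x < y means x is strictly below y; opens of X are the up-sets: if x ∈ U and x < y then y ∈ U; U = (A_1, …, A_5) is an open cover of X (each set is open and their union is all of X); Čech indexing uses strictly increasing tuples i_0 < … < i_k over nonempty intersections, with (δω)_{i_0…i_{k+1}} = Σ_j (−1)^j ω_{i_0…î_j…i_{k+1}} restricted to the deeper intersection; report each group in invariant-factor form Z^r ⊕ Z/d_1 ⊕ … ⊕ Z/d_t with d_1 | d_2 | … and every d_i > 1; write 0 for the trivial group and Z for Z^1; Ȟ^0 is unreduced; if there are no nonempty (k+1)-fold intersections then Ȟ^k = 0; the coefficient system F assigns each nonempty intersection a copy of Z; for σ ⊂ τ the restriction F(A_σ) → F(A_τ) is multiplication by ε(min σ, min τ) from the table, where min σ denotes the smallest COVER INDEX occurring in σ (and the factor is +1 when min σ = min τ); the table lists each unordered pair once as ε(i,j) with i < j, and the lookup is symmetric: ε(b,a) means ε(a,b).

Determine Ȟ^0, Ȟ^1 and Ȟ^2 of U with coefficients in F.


Ȟ^0 = 0, Ȟ^1 = Z ⊕ Z/2 and Ȟ^2 = 0

nonempty intersections:
  A12={p6} A13={p4} A14={p1,p9} A15={p3,p8} A23={p2} A45={p7}
C dims 5,6; δ0: rk 5, SNF 1^4·2
Ȟ^0: (5−5)−0=0 ⇒ 0
Ȟ^1: (6−0)−5=1 plus torsion [2] ⇒ Z ⊕ Z/2
Ȟ^2: (0−0)−0=0 ⇒ 0


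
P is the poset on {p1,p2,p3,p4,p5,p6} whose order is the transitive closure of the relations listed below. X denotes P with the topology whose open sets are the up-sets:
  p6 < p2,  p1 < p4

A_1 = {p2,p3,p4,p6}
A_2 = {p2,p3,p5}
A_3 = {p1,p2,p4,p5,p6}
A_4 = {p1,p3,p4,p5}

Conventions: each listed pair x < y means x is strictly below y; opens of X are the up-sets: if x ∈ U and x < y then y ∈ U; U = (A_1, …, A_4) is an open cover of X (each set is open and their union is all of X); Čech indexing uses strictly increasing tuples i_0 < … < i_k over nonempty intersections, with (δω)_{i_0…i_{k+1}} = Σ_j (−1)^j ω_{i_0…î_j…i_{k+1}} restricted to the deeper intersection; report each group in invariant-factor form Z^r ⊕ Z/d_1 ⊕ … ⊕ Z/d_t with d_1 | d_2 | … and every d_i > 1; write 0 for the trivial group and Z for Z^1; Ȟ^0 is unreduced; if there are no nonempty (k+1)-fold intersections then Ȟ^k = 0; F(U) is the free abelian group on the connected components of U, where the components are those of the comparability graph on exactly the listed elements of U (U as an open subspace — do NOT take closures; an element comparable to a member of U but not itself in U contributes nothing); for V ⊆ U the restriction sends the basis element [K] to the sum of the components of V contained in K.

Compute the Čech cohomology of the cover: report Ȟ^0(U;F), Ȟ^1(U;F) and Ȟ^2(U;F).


nerve simplices:
  A12={p2,p3} A13={p2,p4,p6} A14={p3,p4} A23={p2,p5} A24={p3,p5} A34={p1,p4,p5}
  A123={p2} A124={p3} A134={p4} A234={p5}
components per intersection:
  A1: {p2,p6} {p3} {p4}
  A2: {p2} {p3} {p5}
  A3: {p1,p4} {p2,p6} {p5}
  A4: {p1,p4} {p3} {p5}
  A12: {p2} {p3}
  A13: {p2,p6} {p4}
  A14: {p3} {p4}
  A23: {p2} {p5}
  A24: {p3} {p5}
  A34: {p1,p4} {p5}
  A123: {p2}
  A124: {p3}
  A134: {p4}
  A234: {p5}
C dims 12,12,4; δ0: rk 8, SNF 1^8; δ1: rk 4, SNF 1^4
degree 0: 12−8−0 = 4 → Ȟ^0 ≅ Z^4
degree 1: 12−4−8 = 0 → Ȟ^1 ≅ 0
degree 2: 4−0−4 = 0 → Ȟ^2 ≅ 0

Ȟ^0 = Z^4, Ȟ^1 = 0, Ȟ^2 = 0


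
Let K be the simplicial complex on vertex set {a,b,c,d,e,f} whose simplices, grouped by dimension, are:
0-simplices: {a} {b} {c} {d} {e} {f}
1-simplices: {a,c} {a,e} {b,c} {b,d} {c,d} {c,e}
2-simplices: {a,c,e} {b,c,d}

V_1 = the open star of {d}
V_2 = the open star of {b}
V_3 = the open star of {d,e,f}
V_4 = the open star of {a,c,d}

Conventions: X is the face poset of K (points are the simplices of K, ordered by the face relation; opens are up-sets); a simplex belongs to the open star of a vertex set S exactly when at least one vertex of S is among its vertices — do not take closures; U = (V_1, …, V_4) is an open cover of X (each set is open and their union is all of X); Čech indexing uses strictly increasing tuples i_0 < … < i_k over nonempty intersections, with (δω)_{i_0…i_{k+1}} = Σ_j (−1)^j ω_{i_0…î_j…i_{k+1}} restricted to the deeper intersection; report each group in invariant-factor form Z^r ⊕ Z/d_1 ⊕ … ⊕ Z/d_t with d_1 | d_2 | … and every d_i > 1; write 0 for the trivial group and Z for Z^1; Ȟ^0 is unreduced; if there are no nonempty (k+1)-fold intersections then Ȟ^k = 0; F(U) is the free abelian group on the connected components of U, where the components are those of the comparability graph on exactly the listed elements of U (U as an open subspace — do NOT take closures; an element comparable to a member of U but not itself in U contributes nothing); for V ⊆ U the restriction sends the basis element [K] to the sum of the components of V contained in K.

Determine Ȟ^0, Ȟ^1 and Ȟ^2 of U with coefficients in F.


Ȟ^0 ≅ Z^2, Ȟ^1 ≅ 0 and Ȟ^2 ≅ 0

nerve of the cover:
  V1={{d},{b,d},{c,d},{b,c,d}} V2={{b},{b,c},{b,d},{b,c,d}} V3={{d},{e},{f},{a,e},{b,d},{c,d},{c,e},{a,c,e},{b,c,d}} V4={{a},{c},{d},{a,c},{a,e},{b,c},{b,d},{c,d},{c,e},{a,c,e},{b,c,d}}
  V12={{b,d},{b,c,d}} V13={{d},{b,d},{c,d},{b,c,d}} V14={{d},{b,d},{c,d},{b,c,d}} V23={{b,d},{b,c,d}} V24={{b,c},{b,d},{b,c,d}} V34={{d},{a,e},{b,d},{c,d},{c,e},{a,c,e},{b,c,d}}
  V123={{b,d},{b,c,d}} V124={{b,d},{b,c,d}} V134={{d},{b,d},{c,d},{b,c,d}} V234={{b,d},{b,c,d}}
  V1234={{b,d},{b,c,d}}
components per intersection:
  V1: {{d},{b,d},{c,d},{b,c,d}}
  V2: {{b},{b,c},{b,d},{b,c,d}}
  V3: {{d},{b,d},{c,d},{b,c,d}} {{e},{a,e},{c,e},{a,c,e}} {{f}}
  V4: {{a},{c},{d},{a,c},{a,e},{b,c},{b,d},{c,d},{c,e},{a,c,e},{b,c,d}}
  V12: {{b,d},{b,c,d}}
  V13: {{d},{b,d},{c,d},{b,c,d}}
  V14: {{d},{b,d},{c,d},{b,c,d}}
  V23: {{b,d},{b,c,d}}
  V24: {{b,c},{b,d},{b,c,d}}
  V34: {{d},{b,d},{c,d},{b,c,d}} {{a,e},{c,e},{a,c,e}}
  V123: {{b,d},{b,c,d}}
  V124: {{b,d},{b,c,d}}
  V134: {{d},{b,d},{c,d},{b,c,d}}
  V234: {{b,d},{b,c,d}}
  V1234: {{b,d},{b,c,d}}
C dims 6,7,4,1; δ0: rk 4, SNF 1^4; δ1: rk 3, SNF 1^3; δ2: rk 1, SNF 1^1
Ȟ^0 = (6 − 4) − 0 = 2, so Ȟ^0 ≅ Z^2
Ȟ^1 = (7 − 3) − 4 = 0, so Ȟ^1 ≅ 0
Ȟ^2 = (4 − 1) − 3 = 0, so Ȟ^2 ≅ 0


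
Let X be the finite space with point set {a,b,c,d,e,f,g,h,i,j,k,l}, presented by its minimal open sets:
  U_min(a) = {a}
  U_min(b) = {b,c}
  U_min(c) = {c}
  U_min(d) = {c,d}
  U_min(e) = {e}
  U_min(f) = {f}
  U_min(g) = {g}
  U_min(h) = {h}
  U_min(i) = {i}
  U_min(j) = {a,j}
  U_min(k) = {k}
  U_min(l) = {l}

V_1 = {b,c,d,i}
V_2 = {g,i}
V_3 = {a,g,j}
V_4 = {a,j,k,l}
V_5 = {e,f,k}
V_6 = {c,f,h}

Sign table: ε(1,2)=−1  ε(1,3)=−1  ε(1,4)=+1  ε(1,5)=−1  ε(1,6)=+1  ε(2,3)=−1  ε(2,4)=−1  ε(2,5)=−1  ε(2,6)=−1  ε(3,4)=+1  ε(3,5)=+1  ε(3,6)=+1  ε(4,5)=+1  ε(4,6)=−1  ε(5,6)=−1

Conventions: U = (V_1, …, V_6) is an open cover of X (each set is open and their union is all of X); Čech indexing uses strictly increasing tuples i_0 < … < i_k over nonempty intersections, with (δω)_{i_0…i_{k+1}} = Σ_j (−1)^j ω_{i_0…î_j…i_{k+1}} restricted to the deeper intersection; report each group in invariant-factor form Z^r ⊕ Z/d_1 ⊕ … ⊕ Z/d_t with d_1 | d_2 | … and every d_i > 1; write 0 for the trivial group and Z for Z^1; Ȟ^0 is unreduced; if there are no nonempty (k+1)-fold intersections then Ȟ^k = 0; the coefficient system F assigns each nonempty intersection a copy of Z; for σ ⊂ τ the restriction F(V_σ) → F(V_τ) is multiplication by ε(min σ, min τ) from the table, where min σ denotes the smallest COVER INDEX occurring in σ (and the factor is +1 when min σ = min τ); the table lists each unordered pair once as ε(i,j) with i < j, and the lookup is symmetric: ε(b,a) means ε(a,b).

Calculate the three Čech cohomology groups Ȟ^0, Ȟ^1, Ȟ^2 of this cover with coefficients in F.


nerve of the cover:
  V12={i} V16={c} V23={g} V34={a,j} V45={k} V56={f}
C dims 6,6; δ0: rk 6, SNF 1^5·2
Ȟ^0 = (6 − 6) − 0 = 0, so Ȟ^0 ≅ 0
Ȟ^1 = (6 − 0) − 6 = 0 plus torsion [2], so Ȟ^1 ≅ Z/2
Ȟ^2 = (0 − 0) − 0 = 0, so Ȟ^2 ≅ 0

Ȟ^0 = 0, Ȟ^1 = Z/2, Ȟ^2 = 0
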